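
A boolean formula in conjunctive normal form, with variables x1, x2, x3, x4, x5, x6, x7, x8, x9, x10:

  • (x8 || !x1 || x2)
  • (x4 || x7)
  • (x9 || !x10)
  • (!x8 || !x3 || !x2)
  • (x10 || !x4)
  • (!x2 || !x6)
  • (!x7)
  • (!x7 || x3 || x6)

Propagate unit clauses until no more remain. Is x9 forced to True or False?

(!x7) is a unit clause: x7 = False.
In (x4 || x7), x7 is now false; x4 must hold, so x4 = True.
(x10 || !x4): since x4 = True, the clause reduces to (x10). x10 = True.
In (x9 || !x10), !x10 is now false; x9 must hold, so x9 = True.

True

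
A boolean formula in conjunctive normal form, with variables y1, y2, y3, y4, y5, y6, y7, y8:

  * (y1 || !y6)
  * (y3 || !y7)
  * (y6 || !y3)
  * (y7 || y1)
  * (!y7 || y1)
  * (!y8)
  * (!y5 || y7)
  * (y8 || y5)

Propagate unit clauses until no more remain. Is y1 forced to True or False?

True

(!y8) stands alone — y8 = False.
In (y5 || y8), y8 is now false; y5 must hold, so y5 = True.
From (!y5 || y7) and y5 = True: y7 = True.
In (!y7 || y3), !y7 is now false; y3 must hold, so y3 = True.
(!y3 || y6) with y3 = True leaves only y6, so y6 = True.
(!y6 || y1): since y6 = True, the clause reduces to (y1). y1 = True.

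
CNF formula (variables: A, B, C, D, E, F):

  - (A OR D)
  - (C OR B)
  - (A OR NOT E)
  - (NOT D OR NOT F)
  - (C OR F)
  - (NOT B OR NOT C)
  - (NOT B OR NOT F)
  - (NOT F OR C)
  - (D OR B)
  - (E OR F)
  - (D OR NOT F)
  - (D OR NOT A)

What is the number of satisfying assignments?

1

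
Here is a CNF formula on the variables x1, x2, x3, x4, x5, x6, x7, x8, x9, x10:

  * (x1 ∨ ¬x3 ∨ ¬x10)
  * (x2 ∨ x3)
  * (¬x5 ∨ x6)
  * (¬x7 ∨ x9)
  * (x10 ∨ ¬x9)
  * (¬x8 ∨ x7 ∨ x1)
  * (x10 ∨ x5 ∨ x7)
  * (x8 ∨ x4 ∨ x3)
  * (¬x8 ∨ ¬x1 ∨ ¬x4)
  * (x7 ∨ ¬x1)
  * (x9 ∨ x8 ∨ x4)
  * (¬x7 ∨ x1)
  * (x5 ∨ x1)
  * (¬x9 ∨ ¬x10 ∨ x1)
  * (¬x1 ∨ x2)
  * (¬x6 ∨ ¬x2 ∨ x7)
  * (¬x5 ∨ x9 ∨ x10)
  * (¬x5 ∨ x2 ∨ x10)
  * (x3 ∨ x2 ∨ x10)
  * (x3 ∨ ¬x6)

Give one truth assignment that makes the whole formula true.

x1=T  x2=T  x3=T  x4=F  x5=F  x6=T  x7=T  x8=T  x9=T  x10=T

Check each clause:
  1. (¬x10 ∨ ¬x3 ∨ x1) — x1 is true.
  2. (x2 ∨ x3) — x2 is true.
  3. (x6 ∨ ¬x5) — ¬x5 is true.
  4. (x9 ∨ ¬x7) — x9 is true.
  5. (x10 ∨ ¬x9) — x10 is true.
  6. (x7 ∨ ¬x8 ∨ x1) — x1 is true.
  7. (x10 ∨ x7 ∨ x5) — x10 is true.
  8. (x3 ∨ x4 ∨ x8) — x8 is true.
  9. (¬x1 ∨ ¬x4 ∨ ¬x8) — ¬x4 is true.
  10. (x7 ∨ ¬x1) — x7 is true.
  11. (x9 ∨ x8 ∨ x4) — x8 is true.
  12. (¬x7 ∨ x1) — x1 is true.
  13. (x1 ∨ x5) — x1 is true.
  14. (x1 ∨ ¬x9 ∨ ¬x10) — x1 is true.
  15. (¬x1 ∨ x2) — x2 is true.
  16. (x7 ∨ ¬x2 ∨ ¬x6) — x7 is true.
  17. (¬x5 ∨ x10 ∨ x9) — x9 is true.
  18. (¬x5 ∨ x2 ∨ x10) — x10 is true.
  19. (x3 ∨ x2 ∨ x10) — x3 is true.
  20. (x3 ∨ ¬x6) — x3 is true.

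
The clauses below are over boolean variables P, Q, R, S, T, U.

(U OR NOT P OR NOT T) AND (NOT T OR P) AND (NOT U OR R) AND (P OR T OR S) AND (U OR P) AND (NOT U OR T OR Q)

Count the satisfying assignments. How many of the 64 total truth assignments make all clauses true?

15

Case analysis on P and T:
  P=T, T=T: remaining (Q,R,S,U) ∈ {(F,T,F,T); (F,T,T,T); (T,T,F,T); (T,T,T,T)} — 4.
  P=T, T=F: S free; 5 ways for (Q,R,U) × 2^1 = 10.
  P=F, T=T: a clause becomes empty — 0.
  P=F, T=F: remaining (Q,R,S,U) ∈ {(T,T,T,T)} — 1.
Total: 4 + 10 + 0 + 1 = 15.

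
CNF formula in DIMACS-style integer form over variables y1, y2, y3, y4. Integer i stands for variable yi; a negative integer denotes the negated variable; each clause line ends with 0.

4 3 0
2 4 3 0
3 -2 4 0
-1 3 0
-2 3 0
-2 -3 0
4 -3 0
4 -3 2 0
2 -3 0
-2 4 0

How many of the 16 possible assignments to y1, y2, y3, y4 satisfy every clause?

1

The models are:
  y1=F y2=F y3=F y4=T
That's 1 in total.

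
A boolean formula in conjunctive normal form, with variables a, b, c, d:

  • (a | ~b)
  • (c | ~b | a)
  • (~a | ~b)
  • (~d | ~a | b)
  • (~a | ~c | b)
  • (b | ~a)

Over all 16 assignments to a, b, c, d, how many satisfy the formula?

Satisfying assignments:
  a=0 b=0 c=0 d=0
  a=0 b=0 c=0 d=1
  a=0 b=0 c=1 d=0
  a=0 b=0 c=1 d=1
That's 4 in total.

4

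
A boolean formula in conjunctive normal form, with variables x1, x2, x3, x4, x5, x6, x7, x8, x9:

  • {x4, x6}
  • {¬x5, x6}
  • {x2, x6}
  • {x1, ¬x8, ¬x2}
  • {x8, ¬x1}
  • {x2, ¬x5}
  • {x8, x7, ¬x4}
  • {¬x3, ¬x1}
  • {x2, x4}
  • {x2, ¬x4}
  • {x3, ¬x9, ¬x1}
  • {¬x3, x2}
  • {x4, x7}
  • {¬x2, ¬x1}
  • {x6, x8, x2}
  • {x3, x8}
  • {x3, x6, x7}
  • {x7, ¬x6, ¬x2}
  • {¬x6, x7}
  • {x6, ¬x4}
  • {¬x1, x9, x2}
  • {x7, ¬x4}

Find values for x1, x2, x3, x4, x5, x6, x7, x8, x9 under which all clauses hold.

Pure literal: x7 appears only positively; assign x7 = True.
Try x1 = False.
Branch on x2: take x2 = True.
  then x8 is forced to False.
  then x3 is forced to True.
The remaining clauses are satisfied by x4 = False, x5 = True, x6 = True, x9 = True.
Check each clause:
  1. {x6, x4} — x6 is true.
  2. {x6, ¬x5} — x6 is true.
  3. {x6, x2} — x2 is true.
  4. {¬x8, x1, ¬x2} — ¬x8 is true.
  5. {x8, ¬x1} — ¬x1 is true.
  6. {¬x5, x2} — x2 is true.
  7. {x7, x8, ¬x4} — ¬x4 is true.
  8. {¬x3, ¬x1} — ¬x1 is true.
  9. {x2, x4} — x2 is true.
  10. {¬x4, x2} — x2 is true.
  11. {x3, ¬x1, ¬x9} — x3 is true.
  12. {x2, ¬x3} — x2 is true.
  13. {x7, x4} — x7 is true.
  14. {¬x2, ¬x1} — ¬x1 is true.
  15. {x2, x8, x6} — x2 is true.
  16. {x8, x3} — x3 is true.
  17. {x3, x6, x7} — x3 is true.
  18. {x7, ¬x6, ¬x2} — x7 is true.
  19. {x7, ¬x6} — x7 is true.
  20. {x6, ¬x4} — ¬x4 is true.
  21. {¬x1, x2, x9} — x9 is true.
  22. {¬x4, x7} — ¬x4 is true.

x1=F, x2=T, x3=T, x4=F, x5=T, x6=T, x7=T, x8=F, x9=T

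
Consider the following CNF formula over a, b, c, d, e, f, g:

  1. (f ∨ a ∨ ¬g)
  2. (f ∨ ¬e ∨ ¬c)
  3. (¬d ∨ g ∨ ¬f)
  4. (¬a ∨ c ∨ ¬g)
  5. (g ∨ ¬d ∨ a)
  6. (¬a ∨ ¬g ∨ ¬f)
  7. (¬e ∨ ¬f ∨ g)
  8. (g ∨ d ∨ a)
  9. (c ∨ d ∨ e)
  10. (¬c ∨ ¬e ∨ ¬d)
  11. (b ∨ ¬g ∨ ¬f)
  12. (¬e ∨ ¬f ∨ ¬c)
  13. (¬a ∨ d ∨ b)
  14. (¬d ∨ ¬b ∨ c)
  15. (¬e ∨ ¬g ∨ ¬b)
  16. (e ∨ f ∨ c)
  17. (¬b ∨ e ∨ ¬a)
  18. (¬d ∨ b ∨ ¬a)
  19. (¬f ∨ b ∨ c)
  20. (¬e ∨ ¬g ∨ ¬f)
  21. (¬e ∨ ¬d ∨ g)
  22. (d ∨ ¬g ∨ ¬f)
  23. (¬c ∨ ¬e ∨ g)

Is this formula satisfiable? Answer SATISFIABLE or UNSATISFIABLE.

SATISFIABLE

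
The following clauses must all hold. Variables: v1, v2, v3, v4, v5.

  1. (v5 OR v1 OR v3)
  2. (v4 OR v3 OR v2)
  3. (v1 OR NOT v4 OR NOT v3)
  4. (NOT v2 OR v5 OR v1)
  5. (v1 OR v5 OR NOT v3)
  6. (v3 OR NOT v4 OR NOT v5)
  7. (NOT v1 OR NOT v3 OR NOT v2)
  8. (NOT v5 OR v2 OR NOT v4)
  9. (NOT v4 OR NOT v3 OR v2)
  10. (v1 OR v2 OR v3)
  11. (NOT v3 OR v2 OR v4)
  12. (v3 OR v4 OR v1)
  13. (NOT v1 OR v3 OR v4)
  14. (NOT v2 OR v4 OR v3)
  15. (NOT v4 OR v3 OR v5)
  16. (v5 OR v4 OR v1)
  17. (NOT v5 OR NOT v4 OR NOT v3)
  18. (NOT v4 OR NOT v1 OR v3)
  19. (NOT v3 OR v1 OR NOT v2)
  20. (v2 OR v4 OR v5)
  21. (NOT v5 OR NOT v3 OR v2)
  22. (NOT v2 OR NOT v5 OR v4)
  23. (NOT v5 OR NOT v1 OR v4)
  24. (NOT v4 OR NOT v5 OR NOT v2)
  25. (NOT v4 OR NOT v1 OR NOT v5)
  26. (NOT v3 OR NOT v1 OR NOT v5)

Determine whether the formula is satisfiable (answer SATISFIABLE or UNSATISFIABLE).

UNSATISFIABLE

v3 = True:
  v5 = True:
    propagation gives v4=False, v2=True; an empty clause results — contradiction.
  v5 = False:
    propagation gives v1=True, v2=False, v4=False; an empty clause results — contradiction.
v3 = False:
  v4 = True:
    propagation gives v5=False; an empty clause results — contradiction.
  v4 = False:
    propagation gives v2=True; an empty clause results — contradiction.
Every branch closes, so no satisfying assignment exists.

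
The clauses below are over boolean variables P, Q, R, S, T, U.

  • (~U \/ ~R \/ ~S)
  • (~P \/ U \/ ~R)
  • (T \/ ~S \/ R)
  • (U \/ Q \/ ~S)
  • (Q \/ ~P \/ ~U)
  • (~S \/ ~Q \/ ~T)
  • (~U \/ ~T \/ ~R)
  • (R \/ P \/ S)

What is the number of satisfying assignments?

15

Case analysis on R and S:
  R=1, S=1: remaining (P,Q,T,U) ∈ {(0,1,0,0)} — 1.
  R=1, S=0: 7 of the 16 assignments to (P,Q,T,U) work.
  R=0, S=1: remaining (P,Q,T,U) ∈ {(0,0,1,1)} — 1.
  R=0, S=0: T free; 3 ways for (P,Q,U) × 2^1 = 6.
Total: 1 + 7 + 1 + 6 = 15.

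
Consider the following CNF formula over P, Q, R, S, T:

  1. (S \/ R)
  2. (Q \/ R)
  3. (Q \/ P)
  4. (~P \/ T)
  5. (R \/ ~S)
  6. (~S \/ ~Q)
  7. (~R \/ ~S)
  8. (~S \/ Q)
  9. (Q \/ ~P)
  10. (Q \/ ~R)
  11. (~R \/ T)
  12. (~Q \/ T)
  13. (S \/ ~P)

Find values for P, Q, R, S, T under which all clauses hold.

P=False, Q=True, R=True, S=False, T=True

Check each clause:
  1. (S \/ R) — R is true.
  2. (Q \/ R) — Q is true.
  3. (P \/ Q) — Q is true.
  4. (T \/ ~P) — T is true.
  5. (~S \/ R) — R is true.
  6. (~Q \/ ~S) — ~S is true.
  7. (~S \/ ~R) — ~S is true.
  8. (Q \/ ~S) — Q is true.
  9. (~P \/ Q) — Q is true.
  10. (~R \/ Q) — Q is true.
  11. (~R \/ T) — T is true.
  12. (T \/ ~Q) — T is true.
  13. (S \/ ~P) — ~P is true.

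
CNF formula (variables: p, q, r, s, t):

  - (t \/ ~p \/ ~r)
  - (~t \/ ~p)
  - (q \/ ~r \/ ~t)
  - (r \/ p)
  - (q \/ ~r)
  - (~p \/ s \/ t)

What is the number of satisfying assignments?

6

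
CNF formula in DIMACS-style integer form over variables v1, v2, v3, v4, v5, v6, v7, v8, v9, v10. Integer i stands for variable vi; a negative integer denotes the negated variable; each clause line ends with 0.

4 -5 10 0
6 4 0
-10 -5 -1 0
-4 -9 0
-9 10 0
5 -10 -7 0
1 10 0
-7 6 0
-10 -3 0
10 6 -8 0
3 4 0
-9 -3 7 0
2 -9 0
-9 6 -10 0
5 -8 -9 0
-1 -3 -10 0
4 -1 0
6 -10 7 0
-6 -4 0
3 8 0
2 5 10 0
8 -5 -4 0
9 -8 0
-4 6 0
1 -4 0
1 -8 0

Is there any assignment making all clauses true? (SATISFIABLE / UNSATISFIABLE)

v10 = True:
  propagation gives v3=False, v4=True, v9=False, v6=False; an empty clause results — contradiction.
v10 = False:
  propagation gives v9=False, v1=True, v4=True, v6=False; an empty clause results — contradiction.
Every branch closes, so no satisfying assignment exists.

UNSATISFIABLE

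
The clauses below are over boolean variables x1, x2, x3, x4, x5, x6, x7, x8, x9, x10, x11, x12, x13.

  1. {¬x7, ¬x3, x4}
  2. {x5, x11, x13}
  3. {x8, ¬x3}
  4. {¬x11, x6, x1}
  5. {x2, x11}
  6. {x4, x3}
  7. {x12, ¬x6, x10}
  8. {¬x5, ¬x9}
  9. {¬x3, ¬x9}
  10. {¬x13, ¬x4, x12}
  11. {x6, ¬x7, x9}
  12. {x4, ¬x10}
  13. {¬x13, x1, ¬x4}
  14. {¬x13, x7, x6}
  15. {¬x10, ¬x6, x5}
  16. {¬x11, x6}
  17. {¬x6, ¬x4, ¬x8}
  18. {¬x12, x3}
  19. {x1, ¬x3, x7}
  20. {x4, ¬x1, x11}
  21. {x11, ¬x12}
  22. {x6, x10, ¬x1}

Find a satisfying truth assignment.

x1=T, x2=T, x3=T, x4=F, x5=T, x6=T, x7=F, x8=T, x9=F, x10=F, x11=T, x12=T, x13=F

x2 occurs only positively in the remaining clauses — set x2 = True.
Set x1 = True and propagate.
Branch on x3: take x3 = True.
  then x8 is forced to True.
  then x9 is forced to False.
Set x4 = False and propagate.
  then x7 is forced to False.
  then x10 is forced to False.
  then x11 is forced to True.
  then x6 is forced to True.
  then x12 is forced to True.
x5, x13 are now unconstrained; take x5 = True, x13 = False.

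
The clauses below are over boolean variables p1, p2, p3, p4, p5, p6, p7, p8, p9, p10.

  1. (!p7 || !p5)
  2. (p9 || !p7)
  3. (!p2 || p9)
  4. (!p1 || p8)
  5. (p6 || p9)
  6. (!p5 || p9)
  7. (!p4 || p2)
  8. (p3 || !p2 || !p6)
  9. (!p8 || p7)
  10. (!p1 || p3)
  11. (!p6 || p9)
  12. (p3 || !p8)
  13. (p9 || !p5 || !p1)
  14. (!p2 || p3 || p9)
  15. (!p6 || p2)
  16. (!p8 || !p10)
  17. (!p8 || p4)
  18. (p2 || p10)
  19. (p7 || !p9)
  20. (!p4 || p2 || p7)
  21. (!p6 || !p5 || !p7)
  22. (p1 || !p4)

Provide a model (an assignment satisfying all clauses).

p1=False, p2=False, p3=True, p4=False, p5=False, p6=False, p7=True, p8=False, p9=True, p10=True

Pure literal: p3 appears only positively; assign p3 = True.
Pure literal: p5 appears only negated; assign p5 = False.
Branch on p1: take p1 = False.
  then p4 is forced to False.
  then p8 is forced to False.
Branch on p2: take p2 = False.
  then p6 is forced to False.
  then p9 is forced to True.
  then p10 is forced to True.
  then p7 is forced to True.
Check each clause:
  1. (!p5 || !p7) — !p5 is true.
  2. (p9 || !p7) — p9 is true.
  3. (!p2 || p9) — p9 is true.
  4. (!p1 || p8) — !p1 is true.
  5. (p6 || p9) — p9 is true.
  6. (p9 || !p5) — p9 is true.
  7. (!p4 || p2) — !p4 is true.
  8. (!p2 || p3 || !p6) — !p6 is true.
  9. (!p8 || p7) — !p8 is true.
  10. (p3 || !p1) — p3 is true.
  11. (p9 || !p6) — p9 is true.
  12. (!p8 || p3) — !p8 is true.
  13. (!p1 || !p5 || p9) — p9 is true.
  14. (!p2 || p3 || p9) — p9 is true.
  15. (p2 || !p6) — !p6 is true.
  16. (!p10 || !p8) — !p8 is true.
  17. (p4 || !p8) — !p8 is true.
  18. (p2 || p10) — p10 is true.
  19. (p7 || !p9) — p7 is true.
  20. (!p4 || p7 || p2) — !p4 is true.
  21. (!p7 || !p5 || !p6) — !p6 is true.
  22. (p1 || !p4) — !p4 is true.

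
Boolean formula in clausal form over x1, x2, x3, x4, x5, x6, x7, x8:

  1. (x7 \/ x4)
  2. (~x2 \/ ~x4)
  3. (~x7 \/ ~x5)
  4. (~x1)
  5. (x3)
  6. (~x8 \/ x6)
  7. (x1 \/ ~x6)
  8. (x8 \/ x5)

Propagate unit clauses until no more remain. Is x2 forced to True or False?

Unit clause (~x1) sets x1 = False.
Unit clause (x3) sets x3 = True.
(x1 \/ ~x6) with x1 = False leaves only ~x6, so x6 = False.
(~x8 \/ x6): since x6 = False, the clause reduces to (~x8). x8 = False.
In (x5 \/ x8), x8 is now false; x5 must hold, so x5 = True.
(~x7 \/ ~x5) with x5 = True leaves only ~x7, so x7 = False.
(x7 \/ x4): since x7 = False, the clause reduces to (x4). x4 = True.
(~x4 \/ ~x2) with x4 = True leaves only ~x2, so x2 = False.

False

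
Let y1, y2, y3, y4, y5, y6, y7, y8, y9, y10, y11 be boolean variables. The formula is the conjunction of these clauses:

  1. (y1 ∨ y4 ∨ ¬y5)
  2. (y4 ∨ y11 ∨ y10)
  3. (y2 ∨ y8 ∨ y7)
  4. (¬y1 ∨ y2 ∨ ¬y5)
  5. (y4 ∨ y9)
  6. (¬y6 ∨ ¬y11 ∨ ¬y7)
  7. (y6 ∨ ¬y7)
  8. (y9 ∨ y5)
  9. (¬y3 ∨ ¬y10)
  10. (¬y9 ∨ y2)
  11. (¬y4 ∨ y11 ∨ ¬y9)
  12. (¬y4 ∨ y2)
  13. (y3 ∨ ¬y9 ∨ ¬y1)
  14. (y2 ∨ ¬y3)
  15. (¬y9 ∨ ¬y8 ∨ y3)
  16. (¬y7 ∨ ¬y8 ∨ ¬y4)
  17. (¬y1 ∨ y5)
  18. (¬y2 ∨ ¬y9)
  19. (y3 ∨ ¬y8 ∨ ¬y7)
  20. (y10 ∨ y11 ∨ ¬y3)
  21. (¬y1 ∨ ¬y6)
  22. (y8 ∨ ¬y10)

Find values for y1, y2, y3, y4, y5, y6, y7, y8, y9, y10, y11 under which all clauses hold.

Try y1 = False.
Set y2 = True and propagate.
  then y9 is forced to False.
  then y4 is forced to True.
  then y5 is forced to True.
For the remaining variables, y3 = True, y6 = False, y7 = False, y8 = True, y10 = False, y11 = True works.
Every clause has at least one true literal under this assignment.

y1=False, y2=True, y3=True, y4=True, y5=True, y6=False, y7=False, y8=True, y9=False, y10=False, y11=True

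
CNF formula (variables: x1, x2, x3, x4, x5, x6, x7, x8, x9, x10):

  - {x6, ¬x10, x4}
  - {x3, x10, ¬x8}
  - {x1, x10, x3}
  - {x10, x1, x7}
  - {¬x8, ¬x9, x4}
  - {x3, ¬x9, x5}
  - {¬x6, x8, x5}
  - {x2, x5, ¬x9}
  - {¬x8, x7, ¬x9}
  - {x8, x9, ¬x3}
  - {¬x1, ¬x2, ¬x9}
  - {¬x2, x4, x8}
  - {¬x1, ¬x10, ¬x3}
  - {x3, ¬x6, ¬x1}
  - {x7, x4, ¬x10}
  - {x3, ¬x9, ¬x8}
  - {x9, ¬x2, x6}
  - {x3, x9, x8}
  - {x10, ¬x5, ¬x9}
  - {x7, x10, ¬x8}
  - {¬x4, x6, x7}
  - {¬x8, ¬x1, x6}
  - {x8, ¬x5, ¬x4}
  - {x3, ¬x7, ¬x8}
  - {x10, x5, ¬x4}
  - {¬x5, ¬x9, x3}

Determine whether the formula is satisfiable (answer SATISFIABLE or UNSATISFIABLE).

SATISFIABLE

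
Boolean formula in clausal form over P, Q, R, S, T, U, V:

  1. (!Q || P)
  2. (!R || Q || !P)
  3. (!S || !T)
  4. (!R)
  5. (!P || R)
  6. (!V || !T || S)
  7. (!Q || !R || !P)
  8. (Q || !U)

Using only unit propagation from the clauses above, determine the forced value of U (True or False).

False

(!R) stands alone — R = False.
(!P || R): since R = False, the clause reduces to (!P). P = False.
In (!Q || P), P is now false; !Q must hold, so Q = False.
From (Q || !U) and Q = False: U = False.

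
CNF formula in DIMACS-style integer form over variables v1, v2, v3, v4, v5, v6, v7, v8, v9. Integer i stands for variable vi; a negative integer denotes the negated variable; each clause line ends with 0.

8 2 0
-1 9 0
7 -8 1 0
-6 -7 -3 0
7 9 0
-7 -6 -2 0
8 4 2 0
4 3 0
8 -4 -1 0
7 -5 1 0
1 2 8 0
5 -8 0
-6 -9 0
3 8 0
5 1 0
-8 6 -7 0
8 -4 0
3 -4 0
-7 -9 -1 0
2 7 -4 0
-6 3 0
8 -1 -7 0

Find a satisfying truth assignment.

v1=False, v2=True, v3=True, v4=False, v5=True, v6=False, v7=True, v8=False, v9=False

Check each clause:
  1. (v8 ∨ v2) — v2 is true.
  2. (v9 ∨ ¬v1) — ¬v1 is true.
  3. (v7 ∨ v1 ∨ ¬v8) — ¬v8 is true.
  4. (¬v3 ∨ ¬v6 ∨ ¬v7) — ¬v6 is true.
  5. (v7 ∨ v9) — v7 is true.
  6. (¬v6 ∨ ¬v7 ∨ ¬v2) — ¬v6 is true.
  7. (v4 ∨ v2 ∨ v8) — v2 is true.
  8. (v4 ∨ v3) — v3 is true.
  9. (¬v4 ∨ ¬v1 ∨ v8) — ¬v4 is true.
  10. (v1 ∨ ¬v5 ∨ v7) — v7 is true.
  11. (v8 ∨ v1 ∨ v2) — v2 is true.
  12. (¬v8 ∨ v5) — ¬v8 is true.
  13. (¬v9 ∨ ¬v6) — ¬v6 is true.
  14. (v3 ∨ v8) — v3 is true.
  15. (v1 ∨ v5) — v5 is true.
  16. (v6 ∨ ¬v8 ∨ ¬v7) — ¬v8 is true.
  17. (¬v4 ∨ v8) — ¬v4 is true.
  18. (v3 ∨ ¬v4) — v3 is true.
  19. (¬v1 ∨ ¬v9 ∨ ¬v7) — ¬v1 is true.
  20. (¬v4 ∨ v2 ∨ v7) — v2 is true.
  21. (v3 ∨ ¬v6) — ¬v6 is true.
  22. (¬v1 ∨ v8 ∨ ¬v7) — ¬v1 is true.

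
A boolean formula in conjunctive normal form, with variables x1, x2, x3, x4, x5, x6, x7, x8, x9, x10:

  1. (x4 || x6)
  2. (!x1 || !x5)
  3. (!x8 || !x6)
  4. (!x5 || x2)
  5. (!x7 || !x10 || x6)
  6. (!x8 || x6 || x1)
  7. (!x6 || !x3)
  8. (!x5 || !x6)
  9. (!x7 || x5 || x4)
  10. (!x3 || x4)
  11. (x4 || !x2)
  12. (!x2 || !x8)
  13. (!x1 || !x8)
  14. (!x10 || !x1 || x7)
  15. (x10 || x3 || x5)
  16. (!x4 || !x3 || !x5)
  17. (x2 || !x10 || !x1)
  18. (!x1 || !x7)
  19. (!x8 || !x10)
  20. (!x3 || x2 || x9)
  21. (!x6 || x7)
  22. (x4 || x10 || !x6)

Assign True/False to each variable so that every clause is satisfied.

Pure literal: x8 appears only negated; assign x8 = False.
Set x1 = False and propagate.
The remaining clauses are satisfied by x2 = True, x3 = False, x4 = True, x5 = False, x6 = True, x7 = True, x9 = False, x10 = True.
Every clause has at least one true literal under this assignment.

x1 = 0  x2 = 1  x3 = 0  x4 = 1  x5 = 0  x6 = 1  x7 = 1  x8 = 0  x9 = 0  x10 = 1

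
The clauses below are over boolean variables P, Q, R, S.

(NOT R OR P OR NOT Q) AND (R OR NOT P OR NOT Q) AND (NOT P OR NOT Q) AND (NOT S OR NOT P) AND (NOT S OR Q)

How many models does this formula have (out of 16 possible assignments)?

The models are:
  P=0 Q=0 R=0 S=0
  P=0 Q=0 R=1 S=0
  P=0 Q=1 R=0 S=0
  P=0 Q=1 R=0 S=1
  P=1 Q=0 R=0 S=0
  P=1 Q=0 R=1 S=0
Count: 6.

6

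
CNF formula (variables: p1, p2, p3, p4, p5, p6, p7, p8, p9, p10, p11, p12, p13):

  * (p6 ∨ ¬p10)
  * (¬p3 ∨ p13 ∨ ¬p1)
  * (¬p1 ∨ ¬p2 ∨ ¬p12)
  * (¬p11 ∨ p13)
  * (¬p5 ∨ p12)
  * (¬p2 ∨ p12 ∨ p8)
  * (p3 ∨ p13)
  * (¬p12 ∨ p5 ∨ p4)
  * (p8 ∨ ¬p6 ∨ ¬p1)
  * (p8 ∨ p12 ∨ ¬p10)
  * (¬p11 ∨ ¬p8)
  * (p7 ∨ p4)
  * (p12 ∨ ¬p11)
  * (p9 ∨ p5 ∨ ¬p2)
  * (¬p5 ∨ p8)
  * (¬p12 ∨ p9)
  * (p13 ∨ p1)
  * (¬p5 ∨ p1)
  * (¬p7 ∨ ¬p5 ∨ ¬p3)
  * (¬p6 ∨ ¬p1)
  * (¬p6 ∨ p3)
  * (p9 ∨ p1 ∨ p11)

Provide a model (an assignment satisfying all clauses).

Pure literal: p2 appears only negated; assign p2 = False.
Pure literal: p4 appears only positively; assign p4 = True.
Set p1 = False and propagate.
  then p13 is forced to True.
  then p5 is forced to False.
Branch on p3: take p3 = True.
The remaining clauses are satisfied by p6 = False, p7 = False, p8 = False, p9 = True, p10 = False, p11 = True, p12 = True.

p1=0, p2=0, p3=1, p4=1, p5=0, p6=0, p7=0, p8=0, p9=1, p10=0, p11=1, p12=1, p13=1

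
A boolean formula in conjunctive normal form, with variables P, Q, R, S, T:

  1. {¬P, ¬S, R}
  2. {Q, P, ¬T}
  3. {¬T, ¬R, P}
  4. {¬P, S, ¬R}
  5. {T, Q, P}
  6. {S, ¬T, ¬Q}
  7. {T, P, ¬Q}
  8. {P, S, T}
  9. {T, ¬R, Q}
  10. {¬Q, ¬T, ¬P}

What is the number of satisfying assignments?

The models are:
  P=F Q=T R=F S=T T=T
  P=T Q=F R=F S=F T=F
  P=T Q=F R=F S=F T=T
  P=T Q=F R=T S=T T=T
  P=T Q=T R=F S=F T=F
  P=T Q=T R=T S=T T=F
Count: 6.

6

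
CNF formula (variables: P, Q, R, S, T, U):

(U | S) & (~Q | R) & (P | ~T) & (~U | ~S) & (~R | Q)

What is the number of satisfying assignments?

12

Split on Q, then R.
  Q=T, R=T: 6 of the 16 assignments to (P,S,T,U) work.
  Q=T, R=F: a clause becomes empty — 0.
  Q=F, R=T: a clause becomes empty — 0.
  Q=F, R=F: 6 of the 16 assignments to (P,S,T,U) work.
Total: 6 + 0 + 0 + 6 = 12.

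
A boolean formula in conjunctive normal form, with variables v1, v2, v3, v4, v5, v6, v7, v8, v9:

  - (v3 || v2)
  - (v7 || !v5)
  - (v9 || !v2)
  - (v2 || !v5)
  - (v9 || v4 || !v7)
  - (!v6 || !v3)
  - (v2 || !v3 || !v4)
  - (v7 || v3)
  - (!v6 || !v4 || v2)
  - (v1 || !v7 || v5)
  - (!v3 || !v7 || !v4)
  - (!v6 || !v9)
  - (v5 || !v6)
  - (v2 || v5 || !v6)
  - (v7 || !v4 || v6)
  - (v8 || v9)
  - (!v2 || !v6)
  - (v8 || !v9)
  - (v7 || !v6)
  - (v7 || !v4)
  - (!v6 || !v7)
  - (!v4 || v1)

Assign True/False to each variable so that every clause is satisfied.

v1=T, v2=F, v3=T, v4=F, v5=F, v6=F, v7=F, v8=T, v9=T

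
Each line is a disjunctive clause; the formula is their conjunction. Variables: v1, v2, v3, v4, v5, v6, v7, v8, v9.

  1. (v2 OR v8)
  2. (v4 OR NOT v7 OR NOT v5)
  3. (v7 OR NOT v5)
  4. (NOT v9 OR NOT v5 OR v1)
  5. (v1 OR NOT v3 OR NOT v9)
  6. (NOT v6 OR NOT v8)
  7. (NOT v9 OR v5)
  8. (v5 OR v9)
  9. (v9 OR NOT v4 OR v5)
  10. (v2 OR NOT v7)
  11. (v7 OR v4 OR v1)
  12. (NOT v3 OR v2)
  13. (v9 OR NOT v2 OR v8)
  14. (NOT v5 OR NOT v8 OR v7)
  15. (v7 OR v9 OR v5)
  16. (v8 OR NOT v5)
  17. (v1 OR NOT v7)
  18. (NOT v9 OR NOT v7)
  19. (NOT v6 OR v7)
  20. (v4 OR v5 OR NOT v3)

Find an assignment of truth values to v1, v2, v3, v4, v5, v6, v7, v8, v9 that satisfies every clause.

v1 = T, v2 = T, v3 = F, v4 = T, v5 = T, v6 = F, v7 = T, v8 = T, v9 = F

v1 occurs only positively in the remaining clauses — set v1 = True.
v3 occurs only negated in the remaining clauses — set v3 = False.
Try v2 = True.
Branch on v4: take v4 = True.
Branch on v5: take v5 = True.
  then v7 is forced to True.
  then v8 is forced to True.
  then v6 is forced to False.
  then v9 is forced to False.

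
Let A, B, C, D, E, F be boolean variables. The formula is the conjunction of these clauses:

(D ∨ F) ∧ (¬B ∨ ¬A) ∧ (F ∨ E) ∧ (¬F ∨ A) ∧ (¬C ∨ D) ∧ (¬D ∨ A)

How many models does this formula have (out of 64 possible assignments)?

8

Split on A, then D.
  A=T, D=T: C free; 3 ways for (B,E,F) × 2^1 = 6.
  A=T, D=F: remaining (B,C,E,F) ∈ {(F,F,F,T); (F,F,T,T)} — 2.
  A=F, D=T: a clause becomes empty — 0.
  A=F, D=F: a clause becomes empty — 0.
Total: 6 + 2 + 0 + 0 = 8.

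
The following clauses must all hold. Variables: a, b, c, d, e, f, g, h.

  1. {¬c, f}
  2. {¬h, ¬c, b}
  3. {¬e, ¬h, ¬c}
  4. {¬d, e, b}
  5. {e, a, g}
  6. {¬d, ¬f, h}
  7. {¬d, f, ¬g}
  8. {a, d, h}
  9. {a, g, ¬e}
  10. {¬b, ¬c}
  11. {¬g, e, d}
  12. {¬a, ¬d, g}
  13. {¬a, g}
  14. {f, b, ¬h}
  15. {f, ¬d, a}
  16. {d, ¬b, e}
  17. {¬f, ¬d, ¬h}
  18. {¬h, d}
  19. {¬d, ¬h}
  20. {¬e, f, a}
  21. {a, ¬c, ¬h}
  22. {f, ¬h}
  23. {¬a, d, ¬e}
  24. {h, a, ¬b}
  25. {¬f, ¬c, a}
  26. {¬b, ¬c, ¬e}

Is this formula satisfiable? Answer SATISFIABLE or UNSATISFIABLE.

UNSATISFIABLE

d = True:
  propagation gives h=False, f=False, c=False, g=False; an empty clause results — contradiction.
d = False:
  propagation gives h=False, a=True, g=True, e=True; an empty clause results — contradiction.
Every branch closes, so no satisfying assignment exists.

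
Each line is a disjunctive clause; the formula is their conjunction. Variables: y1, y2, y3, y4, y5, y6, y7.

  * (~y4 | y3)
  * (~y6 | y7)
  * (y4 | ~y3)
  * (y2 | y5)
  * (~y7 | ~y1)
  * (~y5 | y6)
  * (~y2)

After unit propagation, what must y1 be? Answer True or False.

False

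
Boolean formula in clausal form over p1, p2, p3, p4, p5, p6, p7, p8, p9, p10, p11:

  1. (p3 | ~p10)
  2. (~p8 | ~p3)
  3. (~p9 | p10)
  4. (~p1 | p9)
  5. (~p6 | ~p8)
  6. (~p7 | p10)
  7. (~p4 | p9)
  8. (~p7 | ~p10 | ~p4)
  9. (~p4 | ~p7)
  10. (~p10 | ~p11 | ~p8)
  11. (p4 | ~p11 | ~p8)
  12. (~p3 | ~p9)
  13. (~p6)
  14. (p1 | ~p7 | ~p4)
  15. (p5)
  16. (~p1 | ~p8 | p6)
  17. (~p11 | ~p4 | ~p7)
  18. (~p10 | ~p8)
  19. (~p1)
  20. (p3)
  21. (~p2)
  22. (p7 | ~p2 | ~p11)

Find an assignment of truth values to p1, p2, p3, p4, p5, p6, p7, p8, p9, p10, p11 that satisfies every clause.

p1 = F, p2 = F, p3 = T, p4 = F, p5 = T, p6 = F, p7 = F, p8 = F, p9 = F, p10 = T, p11 = T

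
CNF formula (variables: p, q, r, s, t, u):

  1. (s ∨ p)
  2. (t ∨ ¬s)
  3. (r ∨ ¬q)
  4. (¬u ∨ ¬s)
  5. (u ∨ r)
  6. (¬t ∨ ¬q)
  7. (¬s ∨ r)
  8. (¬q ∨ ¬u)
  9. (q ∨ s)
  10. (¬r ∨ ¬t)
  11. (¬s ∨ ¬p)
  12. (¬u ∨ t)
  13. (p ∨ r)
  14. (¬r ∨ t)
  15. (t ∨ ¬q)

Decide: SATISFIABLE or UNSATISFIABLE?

UNSATISFIABLE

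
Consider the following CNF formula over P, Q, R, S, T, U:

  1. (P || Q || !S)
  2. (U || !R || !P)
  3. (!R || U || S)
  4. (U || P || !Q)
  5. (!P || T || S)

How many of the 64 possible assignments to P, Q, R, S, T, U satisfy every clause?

Case analysis on P and S:
  P=T, S=T: Q, T free; 3 ways for (R,U) × 2^2 = 12.
  P=T, S=F: Q free; 3 ways for (R,T,U) × 2^1 = 6.
  P=F, S=T: remaining (Q,R,T,U) ∈ {(T,F,F,T); (T,F,T,T); (T,T,F,T); (T,T,T,T)} — 4.
  P=F, S=F: T free; 5 ways for (Q,R,U) × 2^1 = 10.
Total: 12 + 6 + 4 + 10 = 32.

32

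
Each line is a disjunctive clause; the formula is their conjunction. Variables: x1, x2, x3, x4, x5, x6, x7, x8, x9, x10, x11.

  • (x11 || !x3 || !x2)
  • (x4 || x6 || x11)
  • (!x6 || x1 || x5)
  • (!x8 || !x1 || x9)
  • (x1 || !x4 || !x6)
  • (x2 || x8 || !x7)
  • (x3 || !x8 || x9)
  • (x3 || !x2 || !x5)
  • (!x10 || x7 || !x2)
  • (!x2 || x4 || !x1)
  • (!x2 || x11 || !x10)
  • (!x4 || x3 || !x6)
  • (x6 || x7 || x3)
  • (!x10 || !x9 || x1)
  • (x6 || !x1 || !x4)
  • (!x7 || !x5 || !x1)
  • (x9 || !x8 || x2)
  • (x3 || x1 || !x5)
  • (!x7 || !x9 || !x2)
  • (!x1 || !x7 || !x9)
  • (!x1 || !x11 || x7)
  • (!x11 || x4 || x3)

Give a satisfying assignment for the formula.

x1 = 0, x2 = 0, x3 = 1, x4 = 1, x5 = 1, x6 = 0, x7 = 1, x8 = 1, x9 = 1, x10 = 0, x11 = 0

Pure literal: x10 appears only negated; assign x10 = False.
Try x1 = False.
Branch on x2: take x2 = False.
The remaining clauses are satisfied by x3 = True, x4 = True, x5 = True, x6 = False, x7 = True, x8 = True, x9 = True, x11 = False.
Every clause has at least one true literal under this assignment.
Check each clause:
  1. (!x3 || !x2 || x11) — !x2 is true.
  2. (x6 || x11 || x4) — x4 is true.
  3. (x5 || !x6 || x1) — !x6 is true.
  4. (x9 || !x8 || !x1) — x9 is true.
  5. (!x4 || x1 || !x6) — !x6 is true.
  6. (!x7 || x8 || x2) — x8 is true.
  7. (!x8 || x9 || x3) — x9 is true.
  8. (!x2 || x3 || !x5) — x3 is true.
  9. (!x10 || x7 || !x2) — !x2 is true.
  10. (!x2 || x4 || !x1) — x4 is true.
  11. (!x2 || x11 || !x10) — !x2 is true.
  12. (!x4 || x3 || !x6) — !x6 is true.
  13. (x7 || x3 || x6) — x3 is true.
  14. (x1 || !x9 || !x10) — !x10 is true.
  15. (!x4 || x6 || !x1) — !x1 is true.
  16. (!x1 || !x5 || !x7) — !x1 is true.
  17. (!x8 || x9 || x2) — x9 is true.
  18. (!x5 || x3 || x1) — x3 is true.
  19. (!x7 || !x2 || !x9) — !x2 is true.
  20. (!x9 || !x7 || !x1) — !x1 is true.
  21. (!x11 || x7 || !x1) — !x11 is true.
  22. (x3 || x4 || !x11) — x3 is true.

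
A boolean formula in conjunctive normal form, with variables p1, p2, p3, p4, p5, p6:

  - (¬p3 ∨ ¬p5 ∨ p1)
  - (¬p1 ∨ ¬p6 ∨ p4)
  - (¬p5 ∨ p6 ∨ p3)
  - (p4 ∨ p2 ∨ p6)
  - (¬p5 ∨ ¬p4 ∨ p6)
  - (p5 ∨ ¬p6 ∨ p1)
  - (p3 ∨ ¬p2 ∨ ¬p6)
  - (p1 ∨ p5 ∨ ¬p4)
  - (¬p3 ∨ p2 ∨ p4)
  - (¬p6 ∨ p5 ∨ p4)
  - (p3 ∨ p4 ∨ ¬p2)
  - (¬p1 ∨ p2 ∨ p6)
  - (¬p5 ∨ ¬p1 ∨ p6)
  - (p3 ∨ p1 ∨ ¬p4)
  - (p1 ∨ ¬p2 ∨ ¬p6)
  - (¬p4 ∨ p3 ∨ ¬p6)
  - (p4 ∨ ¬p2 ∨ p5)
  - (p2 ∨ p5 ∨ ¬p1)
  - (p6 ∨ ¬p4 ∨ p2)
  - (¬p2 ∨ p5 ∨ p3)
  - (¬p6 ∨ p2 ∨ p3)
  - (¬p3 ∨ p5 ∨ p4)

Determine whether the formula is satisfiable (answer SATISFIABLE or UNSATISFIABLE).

SATISFIABLE

Try p1 = True.
Set p2 = True and propagate.
Try p3 = True.
The remaining clauses are satisfied by p4 = True, p5 = False, p6 = False.
So p1=True, p2=True, p3=True, p4=True, p5=False, p6=False is a satisfying assignment.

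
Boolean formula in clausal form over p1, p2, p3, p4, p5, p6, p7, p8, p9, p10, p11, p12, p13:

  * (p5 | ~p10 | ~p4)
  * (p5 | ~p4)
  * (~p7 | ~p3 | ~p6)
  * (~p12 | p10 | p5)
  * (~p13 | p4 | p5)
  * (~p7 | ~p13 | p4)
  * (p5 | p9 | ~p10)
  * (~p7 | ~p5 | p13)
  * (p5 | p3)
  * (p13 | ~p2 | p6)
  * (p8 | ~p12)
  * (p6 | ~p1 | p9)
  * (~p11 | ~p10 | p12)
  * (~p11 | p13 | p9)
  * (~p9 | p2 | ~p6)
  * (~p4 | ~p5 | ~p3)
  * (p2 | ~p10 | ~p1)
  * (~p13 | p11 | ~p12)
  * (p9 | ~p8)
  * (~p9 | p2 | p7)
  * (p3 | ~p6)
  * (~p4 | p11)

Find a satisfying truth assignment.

p1=1  p2=0  p3=1  p4=0  p5=1  p6=1  p7=0  p8=0  p9=0  p10=0  p11=0  p12=0  p13=0

Check each clause:
  1. (~p4 | p5 | ~p10) — ~p4 is true.
  2. (p5 | ~p4) — ~p4 is true.
  3. (~p3 | ~p6 | ~p7) — ~p7 is true.
  4. (p10 | ~p12 | p5) — ~p12 is true.
  5. (p4 | p5 | ~p13) — ~p13 is true.
  6. (~p7 | ~p13 | p4) — ~p7 is true.
  7. (p5 | ~p10 | p9) — p5 is true.
  8. (~p7 | ~p5 | p13) — ~p7 is true.
  9. (p5 | p3) — p3 is true.
  10. (~p2 | p6 | p13) — ~p2 is true.
  11. (~p12 | p8) — ~p12 is true.
  12. (p9 | ~p1 | p6) — p6 is true.
  13. (~p11 | ~p10 | p12) — ~p11 is true.
  14. (p13 | ~p11 | p9) — ~p11 is true.
  15. (p2 | ~p6 | ~p9) — ~p9 is true.
  16. (~p3 | ~p4 | ~p5) — ~p4 is true.
  17. (~p1 | p2 | ~p10) — ~p10 is true.
  18. (~p12 | p11 | ~p13) — ~p12 is true.
  19. (p9 | ~p8) — ~p8 is true.
  20. (p7 | p2 | ~p9) — ~p9 is true.
  21. (p3 | ~p6) — p3 is true.
  22. (~p4 | p11) — ~p4 is true.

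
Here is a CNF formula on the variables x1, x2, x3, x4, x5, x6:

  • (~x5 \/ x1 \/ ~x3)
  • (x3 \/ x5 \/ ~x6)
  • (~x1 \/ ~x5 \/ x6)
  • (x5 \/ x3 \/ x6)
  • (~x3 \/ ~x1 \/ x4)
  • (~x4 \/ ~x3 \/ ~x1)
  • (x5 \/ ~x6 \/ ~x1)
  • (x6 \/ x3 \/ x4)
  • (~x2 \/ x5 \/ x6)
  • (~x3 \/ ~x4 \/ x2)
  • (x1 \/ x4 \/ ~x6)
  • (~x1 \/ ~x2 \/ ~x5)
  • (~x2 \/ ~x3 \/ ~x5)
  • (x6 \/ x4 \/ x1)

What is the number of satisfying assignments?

7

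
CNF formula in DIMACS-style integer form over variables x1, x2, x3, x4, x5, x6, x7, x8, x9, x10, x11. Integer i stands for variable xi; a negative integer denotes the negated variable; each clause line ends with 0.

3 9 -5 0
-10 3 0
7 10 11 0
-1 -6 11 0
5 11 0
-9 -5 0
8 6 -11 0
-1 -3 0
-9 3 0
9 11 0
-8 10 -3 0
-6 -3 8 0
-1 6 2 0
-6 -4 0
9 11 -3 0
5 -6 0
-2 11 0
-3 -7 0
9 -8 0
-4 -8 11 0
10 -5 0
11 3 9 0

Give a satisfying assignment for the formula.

x1=False, x2=False, x3=True, x4=False, x5=False, x6=False, x7=False, x8=True, x9=True, x10=True, x11=True

Pure literal: x1 appears only negated; assign x1 = False.
x4 occurs only negated in the remaining clauses — set x4 = False.
Branch on x2: take x2 = False.
Branch on x3: take x3 = True.
  then x7 is forced to False.
For the remaining variables, x5 = False, x6 = False, x8 = True, x9 = True, x10 = True, x11 = True works.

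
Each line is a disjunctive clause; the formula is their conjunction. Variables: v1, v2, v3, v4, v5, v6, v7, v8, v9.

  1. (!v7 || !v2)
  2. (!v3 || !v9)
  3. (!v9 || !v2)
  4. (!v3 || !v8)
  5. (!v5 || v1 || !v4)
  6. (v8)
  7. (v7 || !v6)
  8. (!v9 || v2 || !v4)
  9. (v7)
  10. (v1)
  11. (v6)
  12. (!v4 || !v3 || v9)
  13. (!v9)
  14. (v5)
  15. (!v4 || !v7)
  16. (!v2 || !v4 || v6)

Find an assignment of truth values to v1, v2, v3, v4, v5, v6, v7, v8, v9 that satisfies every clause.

v1=True, v2=False, v3=False, v4=False, v5=True, v6=True, v7=True, v8=True, v9=False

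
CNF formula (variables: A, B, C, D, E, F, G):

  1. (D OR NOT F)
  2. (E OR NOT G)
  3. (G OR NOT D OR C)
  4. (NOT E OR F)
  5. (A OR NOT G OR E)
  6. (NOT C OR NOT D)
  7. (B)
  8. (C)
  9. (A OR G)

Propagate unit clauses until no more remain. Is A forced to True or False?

True

(B) stands alone — B = True.
Unit clause (C) sets C = True.
From (NOT C OR NOT D) and C = True: D = False.
From (NOT F OR D) and D = False: F = False.
From (NOT E OR F) and F = False: E = False.
(NOT G OR E): since E = False, the clause reduces to (NOT G). G = False.
In (G OR A), G is now false; A must hold, so A = True.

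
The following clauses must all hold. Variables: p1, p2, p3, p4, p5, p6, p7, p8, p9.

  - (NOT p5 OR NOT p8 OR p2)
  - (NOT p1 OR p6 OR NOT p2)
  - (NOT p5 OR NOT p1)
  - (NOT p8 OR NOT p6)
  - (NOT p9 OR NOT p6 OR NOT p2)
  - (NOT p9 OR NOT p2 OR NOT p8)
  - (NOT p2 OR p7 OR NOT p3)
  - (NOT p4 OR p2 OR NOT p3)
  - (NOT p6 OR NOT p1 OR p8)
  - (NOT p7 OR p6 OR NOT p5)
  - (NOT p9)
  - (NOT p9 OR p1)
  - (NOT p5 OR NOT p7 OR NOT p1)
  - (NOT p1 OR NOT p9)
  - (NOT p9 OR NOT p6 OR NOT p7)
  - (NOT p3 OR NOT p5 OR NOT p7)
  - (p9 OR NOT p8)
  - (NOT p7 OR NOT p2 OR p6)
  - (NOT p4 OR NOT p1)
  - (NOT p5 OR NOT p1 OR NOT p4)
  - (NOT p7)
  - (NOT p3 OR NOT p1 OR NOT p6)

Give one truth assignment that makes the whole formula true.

Unit propagation: (NOT p9) forces p9 = False.
(NOT p8) is a unit clause, so p8 = False.
The clause (NOT p7) is unit: p7 must be False.
Pure literal: p1 appears only negated; assign p1 = False.
Pure literal: p3 appears only negated; assign p3 = False.
p2, p4, p5, p6 are now unconstrained; take p2 = True, p4 = False, p5 = False, p6 = False.
Every clause has at least one true literal under this assignment.
Check each clause:
  1. (p2 OR NOT p8 OR NOT p5) — NOT p8 is true.
  2. (NOT p1 OR p6 OR NOT p2) — NOT p1 is true.
  3. (NOT p5 OR NOT p1) — NOT p5 is true.
  4. (NOT p6 OR NOT p8) — NOT p8 is true.
  5. (NOT p6 OR NOT p2 OR NOT p9) — NOT p6 is true.
  6. (NOT p8 OR NOT p9 OR NOT p2) — NOT p8 is true.
  7. (NOT p3 OR p7 OR NOT p2) — NOT p3 is true.
  8. (NOT p4 OR NOT p3 OR p2) — p2 is true.
  9. (NOT p1 OR p8 OR NOT p6) — NOT p6 is true.
  10. (p6 OR NOT p5 OR NOT p7) — NOT p7 is true.
  11. (NOT p9) — NOT p9 is true.
  12. (NOT p9 OR p1) — NOT p9 is true.
  13. (NOT p5 OR NOT p7 OR NOT p1) — NOT p7 is true.
  14. (NOT p1 OR NOT p9) — NOT p1 is true.
  15. (NOT p6 OR NOT p9 OR NOT p7) — NOT p7 is true.
  16. (NOT p3 OR NOT p5 OR NOT p7) — NOT p7 is true.
  17. (NOT p8 OR p9) — NOT p8 is true.
  18. (NOT p7 OR p6 OR NOT p2) — NOT p7 is true.
  19. (NOT p1 OR NOT p4) — NOT p4 is true.
  20. (NOT p1 OR NOT p5 OR NOT p4) — NOT p5 is true.
  21. (NOT p7) — NOT p7 is true.
  22. (NOT p1 OR NOT p3 OR NOT p6) — NOT p6 is true.

p1 = False, p2 = True, p3 = False, p4 = False, p5 = False, p6 = False, p7 = False, p8 = False, p9 = False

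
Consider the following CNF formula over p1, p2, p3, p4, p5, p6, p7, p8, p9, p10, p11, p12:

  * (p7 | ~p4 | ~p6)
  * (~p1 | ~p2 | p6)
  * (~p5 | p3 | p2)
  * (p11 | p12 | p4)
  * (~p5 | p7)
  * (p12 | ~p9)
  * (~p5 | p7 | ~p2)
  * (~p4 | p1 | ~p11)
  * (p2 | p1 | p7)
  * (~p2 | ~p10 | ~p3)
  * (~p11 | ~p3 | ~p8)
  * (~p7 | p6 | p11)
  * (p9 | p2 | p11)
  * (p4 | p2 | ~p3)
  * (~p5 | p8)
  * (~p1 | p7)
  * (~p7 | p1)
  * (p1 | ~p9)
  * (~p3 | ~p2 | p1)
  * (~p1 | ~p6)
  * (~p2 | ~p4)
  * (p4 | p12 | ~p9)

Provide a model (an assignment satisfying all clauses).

p1=1, p2=0, p3=0, p4=0, p5=0, p6=0, p7=1, p8=1, p9=0, p10=1, p11=1, p12=1

p5 occurs only negated in the remaining clauses — set p5 = False.
Pure literal: p12 appears only positively; assign p12 = True.
Set p1 = True and propagate.
  then p7 is forced to True.
  then p6 is forced to False.
  then p2 is forced to False.
  then p11 is forced to True.
Try p3 = False.
p4, p8, p9, p10 are now unconstrained; take p4 = False, p8 = True, p9 = False, p10 = True.
Every clause has at least one true literal under this assignment.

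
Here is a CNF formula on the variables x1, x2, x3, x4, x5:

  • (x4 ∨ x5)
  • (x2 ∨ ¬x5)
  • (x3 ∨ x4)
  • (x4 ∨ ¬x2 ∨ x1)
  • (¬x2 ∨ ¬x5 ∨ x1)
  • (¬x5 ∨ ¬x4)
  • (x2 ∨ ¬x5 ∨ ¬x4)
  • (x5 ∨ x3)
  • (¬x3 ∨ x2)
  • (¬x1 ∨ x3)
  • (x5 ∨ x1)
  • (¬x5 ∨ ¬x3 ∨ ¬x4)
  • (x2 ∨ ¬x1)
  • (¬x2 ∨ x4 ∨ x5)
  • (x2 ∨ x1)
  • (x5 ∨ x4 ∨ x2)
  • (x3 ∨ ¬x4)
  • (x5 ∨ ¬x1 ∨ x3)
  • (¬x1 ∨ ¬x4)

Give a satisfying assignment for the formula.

x1=True, x2=True, x3=True, x4=False, x5=True

Check each clause:
  1. (x4 ∨ x5) — x5 is true.
  2. (x2 ∨ ¬x5) — x2 is true.
  3. (x3 ∨ x4) — x3 is true.
  4. (x4 ∨ ¬x2 ∨ x1) — x1 is true.
  5. (¬x5 ∨ x1 ∨ ¬x2) — x1 is true.
  6. (¬x5 ∨ ¬x4) — ¬x4 is true.
  7. (¬x5 ∨ ¬x4 ∨ x2) — x2 is true.
  8. (x3 ∨ x5) — x3 is true.
  9. (x2 ∨ ¬x3) — x2 is true.
  10. (x3 ∨ ¬x1) — x3 is true.
  11. (x5 ∨ x1) — x1 is true.
  12. (¬x4 ∨ ¬x3 ∨ ¬x5) — ¬x4 is true.
  13. (x2 ∨ ¬x1) — x2 is true.
  14. (x5 ∨ x4 ∨ ¬x2) — x5 is true.
  15. (x2 ∨ x1) — x1 is true.
  16. (x5 ∨ x4 ∨ x2) — x2 is true.
  17. (x3 ∨ ¬x4) — x3 is true.
  18. (x3 ∨ x5 ∨ ¬x1) — x3 is true.
  19. (¬x1 ∨ ¬x4) — ¬x4 is true.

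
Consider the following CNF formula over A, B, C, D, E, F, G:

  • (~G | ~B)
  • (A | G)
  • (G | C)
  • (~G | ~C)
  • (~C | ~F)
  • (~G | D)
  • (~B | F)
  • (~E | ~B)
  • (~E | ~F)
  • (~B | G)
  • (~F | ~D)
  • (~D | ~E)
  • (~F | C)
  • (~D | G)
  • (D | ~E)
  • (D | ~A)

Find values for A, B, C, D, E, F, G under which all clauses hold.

A=True  B=False  C=False  D=True  E=False  F=False  G=True

Pure literal: B appears only negated; assign B = False.
Pure literal: E appears only negated; assign E = False.
Set A = True and propagate.
  then D is forced to True.
  then F is forced to False.
  then G is forced to True.
  then C is forced to False.
Every clause has at least one true literal under this assignment.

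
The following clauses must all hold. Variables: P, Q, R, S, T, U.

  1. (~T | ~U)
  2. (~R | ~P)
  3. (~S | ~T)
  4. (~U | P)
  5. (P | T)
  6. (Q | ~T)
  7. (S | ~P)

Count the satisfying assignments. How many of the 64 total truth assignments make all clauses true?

6

Satisfying assignments:
  P=F Q=T R=F S=F T=T U=F
  P=F Q=T R=T S=F T=T U=F
  P=T Q=F R=F S=T T=F U=F
  P=T Q=F R=F S=T T=F U=T
  P=T Q=T R=F S=T T=F U=F
  P=T Q=T R=F S=T T=F U=T
That's 6 in total.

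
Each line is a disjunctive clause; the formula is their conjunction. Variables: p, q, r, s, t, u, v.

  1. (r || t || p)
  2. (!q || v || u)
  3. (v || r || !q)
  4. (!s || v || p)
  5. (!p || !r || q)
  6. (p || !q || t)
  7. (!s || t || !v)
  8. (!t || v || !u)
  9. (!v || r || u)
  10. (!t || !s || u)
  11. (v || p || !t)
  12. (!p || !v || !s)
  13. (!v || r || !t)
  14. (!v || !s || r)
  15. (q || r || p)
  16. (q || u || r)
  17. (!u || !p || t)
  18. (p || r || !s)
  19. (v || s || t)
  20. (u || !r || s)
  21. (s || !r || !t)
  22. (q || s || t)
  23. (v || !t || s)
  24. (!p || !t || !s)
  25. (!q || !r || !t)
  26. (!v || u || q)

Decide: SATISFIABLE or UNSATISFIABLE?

SATISFIABLE

Set p = False and propagate.
Branch on q: take q = False.
  then r is forced to True.
For the remaining variables, s = True, t = True, u = True, v = True works.
Every clause has at least one true literal under this assignment.
So p = F, q = F, r = T, s = T, t = T, u = T, v = T is a satisfying assignment.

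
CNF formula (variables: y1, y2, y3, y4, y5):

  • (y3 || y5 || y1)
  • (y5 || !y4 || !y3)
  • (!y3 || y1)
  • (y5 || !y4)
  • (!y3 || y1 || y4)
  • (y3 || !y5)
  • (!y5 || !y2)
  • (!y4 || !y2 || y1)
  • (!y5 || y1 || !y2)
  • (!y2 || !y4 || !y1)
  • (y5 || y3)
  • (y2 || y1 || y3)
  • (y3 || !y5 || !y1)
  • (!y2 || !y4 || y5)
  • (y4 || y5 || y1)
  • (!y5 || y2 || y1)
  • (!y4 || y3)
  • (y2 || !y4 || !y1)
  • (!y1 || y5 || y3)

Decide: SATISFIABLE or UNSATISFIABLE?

Set y1 = True and propagate.
Try y2 = False.
  then y4 is forced to False.
The remaining clauses are satisfied by y3 = True, y5 = False.
So y1=True, y2=False, y3=True, y4=False, y5=False is a satisfying assignment.

SATISFIABLE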